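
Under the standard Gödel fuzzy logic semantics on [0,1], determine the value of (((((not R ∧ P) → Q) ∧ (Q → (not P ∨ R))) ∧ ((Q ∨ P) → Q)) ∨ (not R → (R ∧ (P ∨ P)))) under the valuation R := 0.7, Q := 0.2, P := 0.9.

not R: Gödel ¬ of 0.7 = 0 (operand ≠ 0)
(not R ∧ P) = min(0, 0.9) = 0
((not R ∧ P) → Q): 0 ≤ 0.2, so result = 1
not P: Gödel ¬ of 0.9 = 0 (operand ≠ 0)
(not P ∨ R) = max(0, 0.7) = 0.7
(Q → (not P ∨ R)): 0.2 ≤ 0.7, so result = 1
(((not R ∧ P) → Q) ∧ (Q → (not P ∨ R))) = min(1, 1) = 1
(Q ∨ P) = max(0.2, 0.9) = 0.9
((Q ∨ P) → Q): 0.9 > 0.2, so result = 0.2
((((not R ∧ P) → Q) ∧ (Q → (not P ∨ R))) ∧ ((Q ∨ P) → Q)) = min(1, 0.2) = 0.2
not R: Gödel ¬ of 0.7 = 0 (operand ≠ 0)
(P ∨ P) = max(0.9, 0.9) = 0.9
(R ∧ (P ∨ P)) = min(0.7, 0.9) = 0.7
(not R → (R ∧ (P ∨ P))): 0 ≤ 0.7, so result = 1
(((((not R ∧ P) → Q) ∧ (Q → (not P ∨ R))) ∧ ((Q ∨ P) → Q)) ∨ (not R → (R ∧ (P ∨ P)))) = max(0.2, 1) = 1

1.00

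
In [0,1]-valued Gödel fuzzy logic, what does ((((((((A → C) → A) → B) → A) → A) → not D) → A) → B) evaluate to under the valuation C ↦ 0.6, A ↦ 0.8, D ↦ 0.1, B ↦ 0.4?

0.40

(A → C): 0.8 > 0.6, so result = 0.6
((A → C) → A): 0.6 ≤ 0.8, so result = 1
(((A → C) → A) → B): 1 > 0.4, so result = 0.4
((((A → C) → A) → B) → A): 0.4 ≤ 0.8, so result = 1
(((((A → C) → A) → B) → A) → A): 1 > 0.8, so result = 0.8
not D: Gödel ¬ of 0.1 = 0 (operand ≠ 0)
((((((A → C) → A) → B) → A) → A) → not D): 0.8 > 0, so result = 0
(((((((A → C) → A) → B) → A) → A) → not D) → A): 0 ≤ 0.8, so result = 1
((((((((A → C) → A) → B) → A) → A) → not D) → A) → B): 1 > 0.4, so result = 0.4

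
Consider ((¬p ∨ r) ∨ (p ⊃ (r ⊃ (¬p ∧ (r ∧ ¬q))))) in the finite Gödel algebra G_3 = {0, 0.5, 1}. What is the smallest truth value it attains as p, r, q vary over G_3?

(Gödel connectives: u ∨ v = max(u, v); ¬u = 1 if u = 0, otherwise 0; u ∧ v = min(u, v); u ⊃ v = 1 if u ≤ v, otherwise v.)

The minimum is attained at p = 0.5, r = 0.5, q = 0:
  ¬p: Gödel ¬ of 0.5 = 0 (operand ≠ 0)
  (¬p ∨ r) = max(0, 0.5) = 0.5
  ¬p: Gödel ¬ of 0.5 = 0 (operand ≠ 0)
  ¬q: Gödel ¬ of 0 = 1 (operand is 0)
  (r ∧ ¬q) = min(0.5, 1) = 0.5
  (¬p ∧ (r ∧ ¬q)) = min(0, 0.5) = 0
  (r ⊃ (¬p ∧ (r ∧ ¬q))): 0.5 > 0, so result = 0
  (p ⊃ (r ⊃ (¬p ∧ (r ∧ ¬q)))): 0.5 > 0, so result = 0
  ((¬p ∨ r) ∨ (p ⊃ (r ⊃ (¬p ∧ (r ∧ ¬q))))) = max(0.5, 0) = 0.5
Checking all 27 assignments confirms none give a value below 0.50.

0.50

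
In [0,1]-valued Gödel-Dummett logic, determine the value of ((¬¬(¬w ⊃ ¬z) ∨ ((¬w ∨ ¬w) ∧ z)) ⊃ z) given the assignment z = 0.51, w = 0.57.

¬w: Gödel ¬ of 0.57 = 0 (operand ≠ 0)
¬z: Gödel ¬ of 0.51 = 0 (operand ≠ 0)
(¬w ⊃ ¬z): 0 ≤ 0, so result = 1
¬(¬w ⊃ ¬z): Gödel ¬ of 1 = 0 (operand ≠ 0)
¬¬(¬w ⊃ ¬z): Gödel ¬ of 0 = 1 (operand is 0)
¬w: Gödel ¬ of 0.57 = 0 (operand ≠ 0)
¬w: Gödel ¬ of 0.57 = 0 (operand ≠ 0)
(¬w ∨ ¬w) = max(0, 0) = 0
((¬w ∨ ¬w) ∧ z) = min(0, 0.51) = 0
(¬¬(¬w ⊃ ¬z) ∨ ((¬w ∨ ¬w) ∧ z)) = max(1, 0) = 1
((¬¬(¬w ⊃ ¬z) ∨ ((¬w ∨ ¬w) ∧ z)) ⊃ z): 1 > 0.51, so result = 0.51

0.51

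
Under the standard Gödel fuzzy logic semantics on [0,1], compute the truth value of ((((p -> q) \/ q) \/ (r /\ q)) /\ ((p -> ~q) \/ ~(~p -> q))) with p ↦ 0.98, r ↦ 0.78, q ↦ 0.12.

0.00

(p -> q): 0.98 > 0.12, so result = 0.12
((p -> q) \/ q) = max(0.12, 0.12) = 0.12
(r /\ q) = min(0.78, 0.12) = 0.12
(((p -> q) \/ q) \/ (r /\ q)) = max(0.12, 0.12) = 0.12
~q: Gödel ¬ of 0.12 = 0 (operand ≠ 0)
(p -> ~q): 0.98 > 0, so result = 0
~p: Gödel ¬ of 0.98 = 0 (operand ≠ 0)
(~p -> q): 0 ≤ 0.12, so result = 1
~(~p -> q): Gödel ¬ of 1 = 0 (operand ≠ 0)
((p -> ~q) \/ ~(~p -> q)) = max(0, 0) = 0
((((p -> q) \/ q) \/ (r /\ q)) /\ ((p -> ~q) \/ ~(~p -> q))) = min(0.12, 0) = 0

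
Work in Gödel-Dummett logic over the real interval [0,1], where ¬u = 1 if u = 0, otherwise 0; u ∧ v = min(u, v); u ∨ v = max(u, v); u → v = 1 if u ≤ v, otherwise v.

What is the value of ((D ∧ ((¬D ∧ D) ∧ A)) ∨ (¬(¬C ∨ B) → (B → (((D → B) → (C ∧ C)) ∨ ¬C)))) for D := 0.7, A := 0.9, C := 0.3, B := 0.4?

¬D: Gödel ¬ of 0.7 = 0 (operand ≠ 0)
(¬D ∧ D) = min(0, 0.7) = 0
((¬D ∧ D) ∧ A) = min(0, 0.9) = 0
(D ∧ ((¬D ∧ D) ∧ A)) = min(0.7, 0) = 0
¬C: Gödel ¬ of 0.3 = 0 (operand ≠ 0)
(¬C ∨ B) = max(0, 0.4) = 0.4
¬(¬C ∨ B): Gödel ¬ of 0.4 = 0 (operand ≠ 0)
(D → B): 0.7 > 0.4, so result = 0.4
(C ∧ C) = min(0.3, 0.3) = 0.3
((D → B) → (C ∧ C)): 0.4 > 0.3, so result = 0.3
¬C: Gödel ¬ of 0.3 = 0 (operand ≠ 0)
(((D → B) → (C ∧ C)) ∨ ¬C) = max(0.3, 0) = 0.3
(B → (((D → B) → (C ∧ C)) ∨ ¬C)): 0.4 > 0.3, so result = 0.3
(¬(¬C ∨ B) → (B → (((D → B) → (C ∧ C)) ∨ ¬C))): 0 ≤ 0.3, so result = 1
((D ∧ ((¬D ∧ D) ∧ A)) ∨ (¬(¬C ∨ B) → (B → (((D → B) → (C ∧ C)) ∨ ¬C)))) = max(0, 1) = 1

1.00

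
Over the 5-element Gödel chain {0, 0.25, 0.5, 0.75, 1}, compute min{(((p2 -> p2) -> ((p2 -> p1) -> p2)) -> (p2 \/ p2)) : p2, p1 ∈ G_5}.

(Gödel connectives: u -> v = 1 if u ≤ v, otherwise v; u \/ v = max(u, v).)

The minimum is attained at p2 = 0.25, p1 = 0:
  (p2 -> p2): 0.25 ≤ 0.25, so result = 1
  (p2 -> p1): 0.25 > 0, so result = 0
  ((p2 -> p1) -> p2): 0 ≤ 0.25, so result = 1
  ((p2 -> p2) -> ((p2 -> p1) -> p2)): 1 ≤ 1, so result = 1
  (p2 \/ p2) = max(0.25, 0.25) = 0.25
  (((p2 -> p2) -> ((p2 -> p1) -> p2)) -> (p2 \/ p2)): 1 > 0.25, so result = 0.25
Checking all 25 assignments confirms none give a value below 0.25.

0.25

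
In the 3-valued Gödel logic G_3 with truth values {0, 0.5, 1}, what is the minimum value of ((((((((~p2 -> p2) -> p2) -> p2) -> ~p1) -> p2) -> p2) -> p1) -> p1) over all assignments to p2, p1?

The minimum is attained at p2 = 0.5, p1 = 0.5:
  ~p2: Gödel ¬ of 0.5 = 0 (operand ≠ 0)
  (~p2 -> p2): 0 ≤ 0.5, so result = 1
  ((~p2 -> p2) -> p2): 1 > 0.5, so result = 0.5
  (((~p2 -> p2) -> p2) -> p2): 0.5 ≤ 0.5, so result = 1
  ~p1: Gödel ¬ of 0.5 = 0 (operand ≠ 0)
  ((((~p2 -> p2) -> p2) -> p2) -> ~p1): 1 > 0, so result = 0
  (((((~p2 -> p2) -> p2) -> p2) -> ~p1) -> p2): 0 ≤ 0.5, so result = 1
  ((((((~p2 -> p2) -> p2) -> p2) -> ~p1) -> p2) -> p2): 1 > 0.5, so result = 0.5
  (((((((~p2 -> p2) -> p2) -> p2) -> ~p1) -> p2) -> p2) -> p1): 0.5 ≤ 0.5, so result = 1
  ((((((((~p2 -> p2) -> p2) -> p2) -> ~p1) -> p2) -> p2) -> p1) -> p1): 1 > 0.5, so result = 0.5
Checking all 9 assignments confirms none give a value below 0.50.

0.50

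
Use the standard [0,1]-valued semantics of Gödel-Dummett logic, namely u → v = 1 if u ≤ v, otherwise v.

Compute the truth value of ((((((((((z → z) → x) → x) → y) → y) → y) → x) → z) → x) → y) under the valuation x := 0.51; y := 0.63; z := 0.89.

(z → z): 0.89 ≤ 0.89, so result = 1
((z → z) → x): 1 > 0.51, so result = 0.51
(((z → z) → x) → x): 0.51 ≤ 0.51, so result = 1
((((z → z) → x) → x) → y): 1 > 0.63, so result = 0.63
(((((z → z) → x) → x) → y) → y): 0.63 ≤ 0.63, so result = 1
((((((z → z) → x) → x) → y) → y) → y): 1 > 0.63, so result = 0.63
(((((((z → z) → x) → x) → y) → y) → y) → x): 0.63 > 0.51, so result = 0.51
((((((((z → z) → x) → x) → y) → y) → y) → x) → z): 0.51 ≤ 0.89, so result = 1
(((((((((z → z) → x) → x) → y) → y) → y) → x) → z) → x): 1 > 0.51, so result = 0.51
((((((((((z → z) → x) → x) → y) → y) → y) → x) → z) → x) → y): 0.51 ≤ 0.63, so result = 1

1.00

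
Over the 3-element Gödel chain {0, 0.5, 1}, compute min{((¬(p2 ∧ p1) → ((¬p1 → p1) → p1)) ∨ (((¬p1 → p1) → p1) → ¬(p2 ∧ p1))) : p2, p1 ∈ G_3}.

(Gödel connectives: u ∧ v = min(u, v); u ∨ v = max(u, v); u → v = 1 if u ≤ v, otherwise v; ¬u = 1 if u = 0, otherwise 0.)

Every assignment gives 1. For instance at p2 = 0, p1 = 0:
  (p2 ∧ p1) = min(0, 0) = 0
  ¬(p2 ∧ p1): Gödel ¬ of 0 = 1 (operand is 0)
  ¬p1: Gödel ¬ of 0 = 1 (operand is 0)
  (¬p1 → p1): 1 > 0, so result = 0
  ((¬p1 → p1) → p1): 0 ≤ 0, so result = 1
  (¬(p2 ∧ p1) → ((¬p1 → p1) → p1)): 1 ≤ 1, so result = 1
  ¬p1: Gödel ¬ of 0 = 1 (operand is 0)
  (¬p1 → p1): 1 > 0, so result = 0
  ((¬p1 → p1) → p1): 0 ≤ 0, so result = 1
  (p2 ∧ p1) = min(0, 0) = 0
  ¬(p2 ∧ p1): Gödel ¬ of 0 = 1 (operand is 0)
  (((¬p1 → p1) → p1) → ¬(p2 ∧ p1)): 1 ≤ 1, so result = 1
  ((¬(p2 ∧ p1) → ((¬p1 → p1) → p1)) ∨ (((¬p1 → p1) → p1) → ¬(p2 ∧ p1))) = max(1, 1) = 1
All 9 assignments give value 1 — the formula is a G_3-tautology.

1.00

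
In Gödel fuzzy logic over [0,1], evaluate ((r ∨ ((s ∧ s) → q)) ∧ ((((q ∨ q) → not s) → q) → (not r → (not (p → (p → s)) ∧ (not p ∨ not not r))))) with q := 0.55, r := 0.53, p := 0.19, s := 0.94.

(s ∧ s) = min(0.94, 0.94) = 0.94
((s ∧ s) → q): 0.94 > 0.55, so result = 0.55
(r ∨ ((s ∧ s) → q)) = max(0.53, 0.55) = 0.55
(q ∨ q) = max(0.55, 0.55) = 0.55
not s: Gödel ¬ of 0.94 = 0 (operand ≠ 0)
((q ∨ q) → not s): 0.55 > 0, so result = 0
(((q ∨ q) → not s) → q): 0 ≤ 0.55, so result = 1
not r: Gödel ¬ of 0.53 = 0 (operand ≠ 0)
(p → s): 0.19 ≤ 0.94, so result = 1
(p → (p → s)): 0.19 ≤ 1, so result = 1
not (p → (p → s)): Gödel ¬ of 1 = 0 (operand ≠ 0)
not p: Gödel ¬ of 0.19 = 0 (operand ≠ 0)
not r: Gödel ¬ of 0.53 = 0 (operand ≠ 0)
not not r: Gödel ¬ of 0 = 1 (operand is 0)
(not p ∨ not not r) = max(0, 1) = 1
(not (p → (p → s)) ∧ (not p ∨ not not r)) = min(0, 1) = 0
(not r → (not (p → (p → s)) ∧ (not p ∨ not not r))): 0 ≤ 0, so result = 1
((((q ∨ q) → not s) → q) → (not r → (not (p → (p → s)) ∧ (not p ∨ not not r)))): 1 ≤ 1, so result = 1
((r ∨ ((s ∧ s) → q)) ∧ ((((q ∨ q) → not s) → q) → (not r → (not (p → (p → s)) ∧ (not p ∨ not not r))))) = min(0.55, 1) = 0.55

0.55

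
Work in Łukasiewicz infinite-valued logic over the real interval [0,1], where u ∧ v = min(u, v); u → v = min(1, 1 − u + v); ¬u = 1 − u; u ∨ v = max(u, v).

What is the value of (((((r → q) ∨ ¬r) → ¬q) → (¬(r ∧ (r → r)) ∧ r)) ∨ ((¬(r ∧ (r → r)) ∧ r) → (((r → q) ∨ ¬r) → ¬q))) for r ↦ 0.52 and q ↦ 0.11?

(r → q): min(1, 1 − 0.52 + 0.11) = 0.59
¬r: Łukasiewicz ¬ gives 1 − 0.52 = 0.48
((r → q) ∨ ¬r) = max(0.59, 0.48) = 0.59
¬q: Łukasiewicz ¬ gives 1 − 0.11 = 0.89
(((r → q) ∨ ¬r) → ¬q): min(1, 1 − 0.59 + 0.89) = 1
(r → r): min(1, 1 − 0.52 + 0.52) = 1
(r ∧ (r → r)) = min(0.52, 1) = 0.52
¬(r ∧ (r → r)): Łukasiewicz ¬ gives 1 − 0.52 = 0.48
(¬(r ∧ (r → r)) ∧ r) = min(0.48, 0.52) = 0.48
((((r → q) ∨ ¬r) → ¬q) → (¬(r ∧ (r → r)) ∧ r)): min(1, 1 − 1 + 0.48) = 0.48
(r → r): min(1, 1 − 0.52 + 0.52) = 1
(r ∧ (r → r)) = min(0.52, 1) = 0.52
¬(r ∧ (r → r)): Łukasiewicz ¬ gives 1 − 0.52 = 0.48
(¬(r ∧ (r → r)) ∧ r) = min(0.48, 0.52) = 0.48
(r → q): min(1, 1 − 0.52 + 0.11) = 0.59
¬r: Łukasiewicz ¬ gives 1 − 0.52 = 0.48
((r → q) ∨ ¬r) = max(0.59, 0.48) = 0.59
¬q: Łukasiewicz ¬ gives 1 − 0.11 = 0.89
(((r → q) ∨ ¬r) → ¬q): min(1, 1 − 0.59 + 0.89) = 1
((¬(r ∧ (r → r)) ∧ r) → (((r → q) ∨ ¬r) → ¬q)): min(1, 1 − 0.48 + 1) = 1
(((((r → q) ∨ ¬r) → ¬q) → (¬(r ∧ (r → r)) ∧ r)) ∨ ((¬(r ∧ (r → r)) ∧ r) → (((r → q) ∨ ¬r) → ¬q))) = max(0.48, 1) = 1

1.00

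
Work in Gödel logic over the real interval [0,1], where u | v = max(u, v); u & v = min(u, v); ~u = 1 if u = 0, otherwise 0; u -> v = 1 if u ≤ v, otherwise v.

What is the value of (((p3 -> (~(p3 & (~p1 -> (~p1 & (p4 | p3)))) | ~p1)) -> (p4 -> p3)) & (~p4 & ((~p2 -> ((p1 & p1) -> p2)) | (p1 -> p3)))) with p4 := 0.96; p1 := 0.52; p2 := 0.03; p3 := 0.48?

~p1: Gödel ¬ of 0.52 = 0 (operand ≠ 0)
~p1: Gödel ¬ of 0.52 = 0 (operand ≠ 0)
(p4 | p3) = max(0.96, 0.48) = 0.96
(~p1 & (p4 | p3)) = min(0, 0.96) = 0
(~p1 -> (~p1 & (p4 | p3))): 0 ≤ 0, so result = 1
(p3 & (~p1 -> (~p1 & (p4 | p3)))) = min(0.48, 1) = 0.48
~(p3 & (~p1 -> (~p1 & (p4 | p3)))): Gödel ¬ of 0.48 = 0 (operand ≠ 0)
~p1: Gödel ¬ of 0.52 = 0 (operand ≠ 0)
(~(p3 & (~p1 -> (~p1 & (p4 | p3)))) | ~p1) = max(0, 0) = 0
(p3 -> (~(p3 & (~p1 -> (~p1 & (p4 | p3)))) | ~p1)): 0.48 > 0, so result = 0
(p4 -> p3): 0.96 > 0.48, so result = 0.48
((p3 -> (~(p3 & (~p1 -> (~p1 & (p4 | p3)))) | ~p1)) -> (p4 -> p3)): 0 ≤ 0.48, so result = 1
~p4: Gödel ¬ of 0.96 = 0 (operand ≠ 0)
~p2: Gödel ¬ of 0.03 = 0 (operand ≠ 0)
(p1 & p1) = min(0.52, 0.52) = 0.52
((p1 & p1) -> p2): 0.52 > 0.03, so result = 0.03
(~p2 -> ((p1 & p1) -> p2)): 0 ≤ 0.03, so result = 1
(p1 -> p3): 0.52 > 0.48, so result = 0.48
((~p2 -> ((p1 & p1) -> p2)) | (p1 -> p3)) = max(1, 0.48) = 1
(~p4 & ((~p2 -> ((p1 & p1) -> p2)) | (p1 -> p3))) = min(0, 1) = 0
(((p3 -> (~(p3 & (~p1 -> (~p1 & (p4 | p3)))) | ~p1)) -> (p4 -> p3)) & (~p4 & ((~p2 -> ((p1 & p1) -> p2)) | (p1 -> p3)))) = min(1, 0) = 0

0.00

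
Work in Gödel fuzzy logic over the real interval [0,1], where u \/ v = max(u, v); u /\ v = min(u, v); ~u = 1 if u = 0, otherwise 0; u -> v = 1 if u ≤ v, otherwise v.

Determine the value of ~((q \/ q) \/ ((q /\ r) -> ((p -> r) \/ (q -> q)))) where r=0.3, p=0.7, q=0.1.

(q \/ q) = max(0.1, 0.1) = 0.1
(q /\ r) = min(0.1, 0.3) = 0.1
(p -> r): 0.7 > 0.3, so result = 0.3
(q -> q): 0.1 ≤ 0.1, so result = 1
((p -> r) \/ (q -> q)) = max(0.3, 1) = 1
((q /\ r) -> ((p -> r) \/ (q -> q))): 0.1 ≤ 1, so result = 1
((q \/ q) \/ ((q /\ r) -> ((p -> r) \/ (q -> q)))) = max(0.1, 1) = 1
~((q \/ q) \/ ((q /\ r) -> ((p -> r) \/ (q -> q)))): Gödel ¬ of 1 = 0 (operand ≠ 0)

0.00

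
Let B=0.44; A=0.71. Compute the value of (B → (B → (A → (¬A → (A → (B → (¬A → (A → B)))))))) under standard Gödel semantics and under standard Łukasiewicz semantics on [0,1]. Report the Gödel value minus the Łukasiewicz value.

Gödel evaluation:
  ¬A: Gödel ¬ of 0.71 = 0 (operand ≠ 0)
  ¬A: Gödel ¬ of 0.71 = 0 (operand ≠ 0)
  (A → B): 0.71 > 0.44, so result = 0.44
  (¬A → (A → B)): 0 ≤ 0.44, so result = 1
  (B → (¬A → (A → B))): 0.44 ≤ 1, so result = 1
  (A → (B → (¬A → (A → B)))): 0.71 ≤ 1, so result = 1
  (¬A → (A → (B → (¬A → (A → B))))): 0 ≤ 1, so result = 1
  (A → (¬A → (A → (B → (¬A → (A → B)))))): 0.71 ≤ 1, so result = 1
  (B → (A → (¬A → (A → (B → (¬A → (A → B))))))): 0.44 ≤ 1, so result = 1
  (B → (B → (A → (¬A → (A → (B → (¬A → (A → B)))))))): 0.44 ≤ 1, so result = 1
  Gödel value = 1
Łukasiewicz evaluation:
  ¬A: Łukasiewicz ¬ gives 1 − 0.71 = 0.29
  ¬A: Łukasiewicz ¬ gives 1 − 0.71 = 0.29
  (A → B): min(1, 1 − 0.71 + 0.44) = 0.73
  (¬A → (A → B)): min(1, 1 − 0.29 + 0.73) = 1
  (B → (¬A → (A → B))): min(1, 1 − 0.44 + 1) = 1
  (A → (B → (¬A → (A → B)))): min(1, 1 − 0.71 + 1) = 1
  (¬A → (A → (B → (¬A → (A → B))))): min(1, 1 − 0.29 + 1) = 1
  (A → (¬A → (A → (B → (¬A → (A → B)))))): min(1, 1 − 0.71 + 1) = 1
  (B → (A → (¬A → (A → (B → (¬A → (A → B))))))): min(1, 1 − 0.44 + 1) = 1
  (B → (B → (A → (¬A → (A → (B → (¬A → (A → B)))))))): min(1, 1 − 0.44 + 1) = 1
  Łukasiewicz value = 1
Difference: 1 − 1 = 0.00

0.00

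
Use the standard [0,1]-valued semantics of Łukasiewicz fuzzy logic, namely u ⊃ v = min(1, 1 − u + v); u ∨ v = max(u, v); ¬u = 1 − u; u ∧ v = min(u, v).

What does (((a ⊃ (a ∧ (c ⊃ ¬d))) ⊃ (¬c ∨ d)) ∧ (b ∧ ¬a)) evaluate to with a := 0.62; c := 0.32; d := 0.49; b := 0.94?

0.38

¬d: Łukasiewicz ¬ gives 1 − 0.49 = 0.51
(c ⊃ ¬d): min(1, 1 − 0.32 + 0.51) = 1
(a ∧ (c ⊃ ¬d)) = min(0.62, 1) = 0.62
(a ⊃ (a ∧ (c ⊃ ¬d))): min(1, 1 − 0.62 + 0.62) = 1
¬c: Łukasiewicz ¬ gives 1 − 0.32 = 0.68
(¬c ∨ d) = max(0.68, 0.49) = 0.68
((a ⊃ (a ∧ (c ⊃ ¬d))) ⊃ (¬c ∨ d)): min(1, 1 − 1 + 0.68) = 0.68
¬a: Łukasiewicz ¬ gives 1 − 0.62 = 0.38
(b ∧ ¬a) = min(0.94, 0.38) = 0.38
(((a ⊃ (a ∧ (c ⊃ ¬d))) ⊃ (¬c ∨ d)) ∧ (b ∧ ¬a)) = min(0.68, 0.38) = 0.38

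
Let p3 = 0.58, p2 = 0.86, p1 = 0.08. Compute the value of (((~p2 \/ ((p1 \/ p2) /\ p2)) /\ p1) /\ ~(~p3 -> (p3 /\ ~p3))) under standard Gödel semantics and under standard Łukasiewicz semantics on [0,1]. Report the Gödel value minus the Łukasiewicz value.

0.00

Gödel evaluation:
  ~p2: Gödel ¬ of 0.86 = 0 (operand ≠ 0)
  (p1 \/ p2) = max(0.08, 0.86) = 0.86
  ((p1 \/ p2) /\ p2) = min(0.86, 0.86) = 0.86
  (~p2 \/ ((p1 \/ p2) /\ p2)) = max(0, 0.86) = 0.86
  ((~p2 \/ ((p1 \/ p2) /\ p2)) /\ p1) = min(0.86, 0.08) = 0.08
  ~p3: Gödel ¬ of 0.58 = 0 (operand ≠ 0)
  ~p3: Gödel ¬ of 0.58 = 0 (operand ≠ 0)
  (p3 /\ ~p3) = min(0.58, 0) = 0
  (~p3 -> (p3 /\ ~p3)): 0 ≤ 0, so result = 1
  ~(~p3 -> (p3 /\ ~p3)): Gödel ¬ of 1 = 0 (operand ≠ 0)
  (((~p2 \/ ((p1 \/ p2) /\ p2)) /\ p1) /\ ~(~p3 -> (p3 /\ ~p3))) = min(0.08, 0) = 0
  Gödel value = 0
Łukasiewicz evaluation:
  ~p2: Łukasiewicz ¬ gives 1 − 0.86 = 0.14
  (p1 \/ p2) = max(0.08, 0.86) = 0.86
  ((p1 \/ p2) /\ p2) = min(0.86, 0.86) = 0.86
  (~p2 \/ ((p1 \/ p2) /\ p2)) = max(0.14, 0.86) = 0.86
  ((~p2 \/ ((p1 \/ p2) /\ p2)) /\ p1) = min(0.86, 0.08) = 0.08
  ~p3: Łukasiewicz ¬ gives 1 − 0.58 = 0.42
  ~p3: Łukasiewicz ¬ gives 1 − 0.58 = 0.42
  (p3 /\ ~p3) = min(0.58, 0.42) = 0.42
  (~p3 -> (p3 /\ ~p3)): min(1, 1 − 0.42 + 0.42) = 1
  ~(~p3 -> (p3 /\ ~p3)): Łukasiewicz ¬ gives 1 − 1 = 0
  (((~p2 \/ ((p1 \/ p2) /\ p2)) /\ p1) /\ ~(~p3 -> (p3 /\ ~p3))) = min(0.08, 0) = 0
  Łukasiewicz value = 0
Difference: 0 − 0 = 0.00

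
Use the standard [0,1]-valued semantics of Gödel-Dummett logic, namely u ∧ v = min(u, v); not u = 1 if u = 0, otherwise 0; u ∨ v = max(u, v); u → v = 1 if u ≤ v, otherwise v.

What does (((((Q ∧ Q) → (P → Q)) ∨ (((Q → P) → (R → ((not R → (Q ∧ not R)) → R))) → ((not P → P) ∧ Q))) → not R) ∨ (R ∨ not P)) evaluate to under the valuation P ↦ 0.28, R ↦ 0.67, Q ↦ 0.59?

(Q ∧ Q) = min(0.59, 0.59) = 0.59
(P → Q): 0.28 ≤ 0.59, so result = 1
((Q ∧ Q) → (P → Q)): 0.59 ≤ 1, so result = 1
(Q → P): 0.59 > 0.28, so result = 0.28
not R: Gödel ¬ of 0.67 = 0 (operand ≠ 0)
not R: Gödel ¬ of 0.67 = 0 (operand ≠ 0)
(Q ∧ not R) = min(0.59, 0) = 0
(not R → (Q ∧ not R)): 0 ≤ 0, so result = 1
((not R → (Q ∧ not R)) → R): 1 > 0.67, so result = 0.67
(R → ((not R → (Q ∧ not R)) → R)): 0.67 ≤ 0.67, so result = 1
((Q → P) → (R → ((not R → (Q ∧ not R)) → R))): 0.28 ≤ 1, so result = 1
not P: Gödel ¬ of 0.28 = 0 (operand ≠ 0)
(not P → P): 0 ≤ 0.28, so result = 1
((not P → P) ∧ Q) = min(1, 0.59) = 0.59
(((Q → P) → (R → ((not R → (Q ∧ not R)) → R))) → ((not P → P) ∧ Q)): 1 > 0.59, so result = 0.59
(((Q ∧ Q) → (P → Q)) ∨ (((Q → P) → (R → ((not R → (Q ∧ not R)) → R))) → ((not P → P) ∧ Q))) = max(1, 0.59) = 1
not R: Gödel ¬ of 0.67 = 0 (operand ≠ 0)
((((Q ∧ Q) → (P → Q)) ∨ (((Q → P) → (R → ((not R → (Q ∧ not R)) → R))) → ((not P → P) ∧ Q))) → not R): 1 > 0, so result = 0
not P: Gödel ¬ of 0.28 = 0 (operand ≠ 0)
(R ∨ not P) = max(0.67, 0) = 0.67
(((((Q ∧ Q) → (P → Q)) ∨ (((Q → P) → (R → ((not R → (Q ∧ not R)) → R))) → ((not P → P) ∧ Q))) → not R) ∨ (R ∨ not P)) = max(0, 0.67) = 0.67

0.67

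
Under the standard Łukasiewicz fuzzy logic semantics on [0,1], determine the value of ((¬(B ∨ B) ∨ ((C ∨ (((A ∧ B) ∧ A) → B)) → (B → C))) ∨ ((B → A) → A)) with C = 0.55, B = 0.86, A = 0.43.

0.86

(B ∨ B) = max(0.86, 0.86) = 0.86
¬(B ∨ B): Łukasiewicz ¬ gives 1 − 0.86 = 0.14
(A ∧ B) = min(0.43, 0.86) = 0.43
((A ∧ B) ∧ A) = min(0.43, 0.43) = 0.43
(((A ∧ B) ∧ A) → B): min(1, 1 − 0.43 + 0.86) = 1
(C ∨ (((A ∧ B) ∧ A) → B)) = max(0.55, 1) = 1
(B → C): min(1, 1 − 0.86 + 0.55) = 0.69
((C ∨ (((A ∧ B) ∧ A) → B)) → (B → C)): min(1, 1 − 1 + 0.69) = 0.69
(¬(B ∨ B) ∨ ((C ∨ (((A ∧ B) ∧ A) → B)) → (B → C))) = max(0.14, 0.69) = 0.69
(B → A): min(1, 1 − 0.86 + 0.43) = 0.57
((B → A) → A): min(1, 1 − 0.57 + 0.43) = 0.86
((¬(B ∨ B) ∨ ((C ∨ (((A ∧ B) ∧ A) → B)) → (B → C))) ∨ ((B → A) → A)) = max(0.69, 0.86) = 0.86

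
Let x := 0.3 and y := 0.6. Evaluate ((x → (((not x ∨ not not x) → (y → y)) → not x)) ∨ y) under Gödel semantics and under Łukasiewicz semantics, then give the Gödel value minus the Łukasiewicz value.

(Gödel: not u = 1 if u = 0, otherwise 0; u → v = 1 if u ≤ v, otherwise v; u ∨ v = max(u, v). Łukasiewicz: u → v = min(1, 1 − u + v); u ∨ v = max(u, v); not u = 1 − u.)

Gödel evaluation:
  not x: Gödel ¬ of 0.3 = 0 (operand ≠ 0)
  not x: Gödel ¬ of 0.3 = 0 (operand ≠ 0)
  not not x: Gödel ¬ of 0 = 1 (operand is 0)
  (not x ∨ not not x) = max(0, 1) = 1
  (y → y): 0.6 ≤ 0.6, so result = 1
  ((not x ∨ not not x) → (y → y)): 1 ≤ 1, so result = 1
  not x: Gödel ¬ of 0.3 = 0 (operand ≠ 0)
  (((not x ∨ not not x) → (y → y)) → not x): 1 > 0, so result = 0
  (x → (((not x ∨ not not x) → (y → y)) → not x)): 0.3 > 0, so result = 0
  ((x → (((not x ∨ not not x) → (y → y)) → not x)) ∨ y) = max(0, 0.6) = 0.6
  Gödel value = 0.6
Łukasiewicz evaluation:
  not x: Łukasiewicz ¬ gives 1 − 0.3 = 0.7
  not x: Łukasiewicz ¬ gives 1 − 0.3 = 0.7
  not not x: Łukasiewicz ¬ gives 1 − 0.7 = 0.3
  (not x ∨ not not x) = max(0.7, 0.3) = 0.7
  (y → y): min(1, 1 − 0.6 + 0.6) = 1
  ((not x ∨ not not x) → (y → y)): min(1, 1 − 0.7 + 1) = 1
  not x: Łukasiewicz ¬ gives 1 − 0.3 = 0.7
  (((not x ∨ not not x) → (y → y)) → not x): min(1, 1 − 1 + 0.7) = 0.7
  (x → (((not x ∨ not not x) → (y → y)) → not x)): min(1, 1 − 0.3 + 0.7) = 1
  ((x → (((not x ∨ not not x) → (y → y)) → not x)) ∨ y) = max(1, 0.6) = 1
  Łukasiewicz value = 1
Difference: 0.6 − 1 = -0.40

-0.40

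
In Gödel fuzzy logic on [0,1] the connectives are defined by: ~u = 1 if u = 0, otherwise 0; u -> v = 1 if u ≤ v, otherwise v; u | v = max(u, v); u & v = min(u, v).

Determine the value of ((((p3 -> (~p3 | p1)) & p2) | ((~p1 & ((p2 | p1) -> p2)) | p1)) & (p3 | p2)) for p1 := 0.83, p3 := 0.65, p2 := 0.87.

0.87

~p3: Gödel ¬ of 0.65 = 0 (operand ≠ 0)
(~p3 | p1) = max(0, 0.83) = 0.83
(p3 -> (~p3 | p1)): 0.65 ≤ 0.83, so result = 1
((p3 -> (~p3 | p1)) & p2) = min(1, 0.87) = 0.87
~p1: Gödel ¬ of 0.83 = 0 (operand ≠ 0)
(p2 | p1) = max(0.87, 0.83) = 0.87
((p2 | p1) -> p2): 0.87 ≤ 0.87, so result = 1
(~p1 & ((p2 | p1) -> p2)) = min(0, 1) = 0
((~p1 & ((p2 | p1) -> p2)) | p1) = max(0, 0.83) = 0.83
(((p3 -> (~p3 | p1)) & p2) | ((~p1 & ((p2 | p1) -> p2)) | p1)) = max(0.87, 0.83) = 0.87
(p3 | p2) = max(0.65, 0.87) = 0.87
((((p3 -> (~p3 | p1)) & p2) | ((~p1 & ((p2 | p1) -> p2)) | p1)) & (p3 | p2)) = min(0.87, 0.87) = 0.87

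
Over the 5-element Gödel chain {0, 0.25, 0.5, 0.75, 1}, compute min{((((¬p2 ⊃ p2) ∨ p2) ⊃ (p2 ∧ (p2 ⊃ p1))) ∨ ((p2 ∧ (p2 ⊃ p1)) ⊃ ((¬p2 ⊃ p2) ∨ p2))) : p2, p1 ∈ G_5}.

1.00

Every assignment gives 1. For instance at p2 = 0, p1 = 0:
  ¬p2: Gödel ¬ of 0 = 1 (operand is 0)
  (¬p2 ⊃ p2): 1 > 0, so result = 0
  ((¬p2 ⊃ p2) ∨ p2) = max(0, 0) = 0
  (p2 ⊃ p1): 0 ≤ 0, so result = 1
  (p2 ∧ (p2 ⊃ p1)) = min(0, 1) = 0
  (((¬p2 ⊃ p2) ∨ p2) ⊃ (p2 ∧ (p2 ⊃ p1))): 0 ≤ 0, so result = 1
  (p2 ⊃ p1): 0 ≤ 0, so result = 1
  (p2 ∧ (p2 ⊃ p1)) = min(0, 1) = 0
  ¬p2: Gödel ¬ of 0 = 1 (operand is 0)
  (¬p2 ⊃ p2): 1 > 0, so result = 0
  ((¬p2 ⊃ p2) ∨ p2) = max(0, 0) = 0
  ((p2 ∧ (p2 ⊃ p1)) ⊃ ((¬p2 ⊃ p2) ∨ p2)): 0 ≤ 0, so result = 1
  ((((¬p2 ⊃ p2) ∨ p2) ⊃ (p2 ∧ (p2 ⊃ p1))) ∨ ((p2 ∧ (p2 ⊃ p1)) ⊃ ((¬p2 ⊃ p2) ∨ p2))) = max(1, 1) = 1
All 25 assignments give value 1 — the formula is a G_5-tautology.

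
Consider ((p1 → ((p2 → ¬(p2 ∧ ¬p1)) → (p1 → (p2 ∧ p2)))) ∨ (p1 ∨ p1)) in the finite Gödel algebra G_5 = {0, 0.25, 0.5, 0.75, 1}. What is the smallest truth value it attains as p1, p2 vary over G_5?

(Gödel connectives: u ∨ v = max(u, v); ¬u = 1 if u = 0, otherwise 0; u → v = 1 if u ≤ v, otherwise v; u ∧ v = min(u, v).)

The minimum is attained at p1 = 0.25, p2 = 0:
  ¬p1: Gödel ¬ of 0.25 = 0 (operand ≠ 0)
  (p2 ∧ ¬p1) = min(0, 0) = 0
  ¬(p2 ∧ ¬p1): Gödel ¬ of 0 = 1 (operand is 0)
  (p2 → ¬(p2 ∧ ¬p1)): 0 ≤ 1, so result = 1
  (p2 ∧ p2) = min(0, 0) = 0
  (p1 → (p2 ∧ p2)): 0.25 > 0, so result = 0
  ((p2 → ¬(p2 ∧ ¬p1)) → (p1 → (p2 ∧ p2))): 1 > 0, so result = 0
  (p1 → ((p2 → ¬(p2 ∧ ¬p1)) → (p1 → (p2 ∧ p2)))): 0.25 > 0, so result = 0
  (p1 ∨ p1) = max(0.25, 0.25) = 0.25
  ((p1 → ((p2 → ¬(p2 ∧ ¬p1)) → (p1 → (p2 ∧ p2)))) ∨ (p1 ∨ p1)) = max(0, 0.25) = 0.25
Checking all 25 assignments confirms none give a value below 0.25.

0.25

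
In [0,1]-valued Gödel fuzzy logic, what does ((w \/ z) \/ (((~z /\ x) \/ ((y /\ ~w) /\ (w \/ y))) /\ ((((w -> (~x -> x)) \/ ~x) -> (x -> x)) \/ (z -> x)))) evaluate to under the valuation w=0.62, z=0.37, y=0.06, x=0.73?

(w \/ z) = max(0.62, 0.37) = 0.62
~z: Gödel ¬ of 0.37 = 0 (operand ≠ 0)
(~z /\ x) = min(0, 0.73) = 0
~w: Gödel ¬ of 0.62 = 0 (operand ≠ 0)
(y /\ ~w) = min(0.06, 0) = 0
(w \/ y) = max(0.62, 0.06) = 0.62
((y /\ ~w) /\ (w \/ y)) = min(0, 0.62) = 0
((~z /\ x) \/ ((y /\ ~w) /\ (w \/ y))) = max(0, 0) = 0
~x: Gödel ¬ of 0.73 = 0 (operand ≠ 0)
(~x -> x): 0 ≤ 0.73, so result = 1
(w -> (~x -> x)): 0.62 ≤ 1, so result = 1
~x: Gödel ¬ of 0.73 = 0 (operand ≠ 0)
((w -> (~x -> x)) \/ ~x) = max(1, 0) = 1
(x -> x): 0.73 ≤ 0.73, so result = 1
(((w -> (~x -> x)) \/ ~x) -> (x -> x)): 1 ≤ 1, so result = 1
(z -> x): 0.37 ≤ 0.73, so result = 1
((((w -> (~x -> x)) \/ ~x) -> (x -> x)) \/ (z -> x)) = max(1, 1) = 1
(((~z /\ x) \/ ((y /\ ~w) /\ (w \/ y))) /\ ((((w -> (~x -> x)) \/ ~x) -> (x -> x)) \/ (z -> x))) = min(0, 1) = 0
((w \/ z) \/ (((~z /\ x) \/ ((y /\ ~w) /\ (w \/ y))) /\ ((((w -> (~x -> x)) \/ ~x) -> (x -> x)) \/ (z -> x)))) = max(0.62, 0) = 0.62

0.62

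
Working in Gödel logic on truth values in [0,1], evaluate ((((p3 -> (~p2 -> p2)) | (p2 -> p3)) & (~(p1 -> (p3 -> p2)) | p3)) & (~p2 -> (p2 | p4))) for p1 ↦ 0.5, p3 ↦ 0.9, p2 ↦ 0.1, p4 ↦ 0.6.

~p2: Gödel ¬ of 0.1 = 0 (operand ≠ 0)
(~p2 -> p2): 0 ≤ 0.1, so result = 1
(p3 -> (~p2 -> p2)): 0.9 ≤ 1, so result = 1
(p2 -> p3): 0.1 ≤ 0.9, so result = 1
((p3 -> (~p2 -> p2)) | (p2 -> p3)) = max(1, 1) = 1
(p3 -> p2): 0.9 > 0.1, so result = 0.1
(p1 -> (p3 -> p2)): 0.5 > 0.1, so result = 0.1
~(p1 -> (p3 -> p2)): Gödel ¬ of 0.1 = 0 (operand ≠ 0)
(~(p1 -> (p3 -> p2)) | p3) = max(0, 0.9) = 0.9
(((p3 -> (~p2 -> p2)) | (p2 -> p3)) & (~(p1 -> (p3 -> p2)) | p3)) = min(1, 0.9) = 0.9
~p2: Gödel ¬ of 0.1 = 0 (operand ≠ 0)
(p2 | p4) = max(0.1, 0.6) = 0.6
(~p2 -> (p2 | p4)): 0 ≤ 0.6, so result = 1
((((p3 -> (~p2 -> p2)) | (p2 -> p3)) & (~(p1 -> (p3 -> p2)) | p3)) & (~p2 -> (p2 | p4))) = min(0.9, 1) = 0.9

0.90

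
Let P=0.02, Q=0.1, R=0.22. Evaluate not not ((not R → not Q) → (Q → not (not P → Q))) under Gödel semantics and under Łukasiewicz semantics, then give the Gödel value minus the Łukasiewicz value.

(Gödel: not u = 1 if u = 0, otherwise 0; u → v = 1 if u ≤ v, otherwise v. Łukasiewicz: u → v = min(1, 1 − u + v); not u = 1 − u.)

-1.00

Gödel evaluation:
  not R: Gödel ¬ of 0.22 = 0 (operand ≠ 0)
  not Q: Gödel ¬ of 0.1 = 0 (operand ≠ 0)
  (not R → not Q): 0 ≤ 0, so result = 1
  not P: Gödel ¬ of 0.02 = 0 (operand ≠ 0)
  (not P → Q): 0 ≤ 0.1, so result = 1
  not (not P → Q): Gödel ¬ of 1 = 0 (operand ≠ 0)
  (Q → not (not P → Q)): 0.1 > 0, so result = 0
  ((not R → not Q) → (Q → not (not P → Q))): 1 > 0, so result = 0
  not ((not R → not Q) → (Q → not (not P → Q))): Gödel ¬ of 0 = 1 (operand is 0)
  not not ((not R → not Q) → (Q → not (not P → Q))): Gödel ¬ of 1 = 0 (operand ≠ 0)
  Gödel value = 0
Łukasiewicz evaluation:
  not R: Łukasiewicz ¬ gives 1 − 0.22 = 0.78
  not Q: Łukasiewicz ¬ gives 1 − 0.1 = 0.9
  (not R → not Q): min(1, 1 − 0.78 + 0.9) = 1
  not P: Łukasiewicz ¬ gives 1 − 0.02 = 0.98
  (not P → Q): min(1, 1 − 0.98 + 0.1) = 0.12
  not (not P → Q): Łukasiewicz ¬ gives 1 − 0.12 = 0.88
  (Q → not (not P → Q)): min(1, 1 − 0.1 + 0.88) = 1
  ((not R → not Q) → (Q → not (not P → Q))): min(1, 1 − 1 + 1) = 1
  not ((not R → not Q) → (Q → not (not P → Q))): Łukasiewicz ¬ gives 1 − 1 = 0
  not not ((not R → not Q) → (Q → not (not P → Q))): Łukasiewicz ¬ gives 1 − 0 = 1
  Łukasiewicz value = 1
Difference: 0 − 1 = -1.00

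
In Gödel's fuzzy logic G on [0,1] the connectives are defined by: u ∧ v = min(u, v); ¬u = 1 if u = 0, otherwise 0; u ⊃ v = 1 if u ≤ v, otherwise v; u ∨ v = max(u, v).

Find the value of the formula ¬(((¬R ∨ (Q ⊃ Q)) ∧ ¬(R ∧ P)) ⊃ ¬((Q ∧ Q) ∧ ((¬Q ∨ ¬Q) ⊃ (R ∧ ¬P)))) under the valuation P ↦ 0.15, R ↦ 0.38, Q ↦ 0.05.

¬R: Gödel ¬ of 0.38 = 0 (operand ≠ 0)
(Q ⊃ Q): 0.05 ≤ 0.05, so result = 1
(¬R ∨ (Q ⊃ Q)) = max(0, 1) = 1
(R ∧ P) = min(0.38, 0.15) = 0.15
¬(R ∧ P): Gödel ¬ of 0.15 = 0 (operand ≠ 0)
((¬R ∨ (Q ⊃ Q)) ∧ ¬(R ∧ P)) = min(1, 0) = 0
(Q ∧ Q) = min(0.05, 0.05) = 0.05
¬Q: Gödel ¬ of 0.05 = 0 (operand ≠ 0)
¬Q: Gödel ¬ of 0.05 = 0 (operand ≠ 0)
(¬Q ∨ ¬Q) = max(0, 0) = 0
¬P: Gödel ¬ of 0.15 = 0 (operand ≠ 0)
(R ∧ ¬P) = min(0.38, 0) = 0
((¬Q ∨ ¬Q) ⊃ (R ∧ ¬P)): 0 ≤ 0, so result = 1
((Q ∧ Q) ∧ ((¬Q ∨ ¬Q) ⊃ (R ∧ ¬P))) = min(0.05, 1) = 0.05
¬((Q ∧ Q) ∧ ((¬Q ∨ ¬Q) ⊃ (R ∧ ¬P))): Gödel ¬ of 0.05 = 0 (operand ≠ 0)
(((¬R ∨ (Q ⊃ Q)) ∧ ¬(R ∧ P)) ⊃ ¬((Q ∧ Q) ∧ ((¬Q ∨ ¬Q) ⊃ (R ∧ ¬P)))): 0 ≤ 0, so result = 1
¬(((¬R ∨ (Q ⊃ Q)) ∧ ¬(R ∧ P)) ⊃ ¬((Q ∧ Q) ∧ ((¬Q ∨ ¬Q) ⊃ (R ∧ ¬P)))): Gödel ¬ of 1 = 0 (operand ≠ 0)

0.00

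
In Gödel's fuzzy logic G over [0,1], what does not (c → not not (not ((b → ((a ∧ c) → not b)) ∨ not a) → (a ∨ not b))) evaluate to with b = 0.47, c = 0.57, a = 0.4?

(a ∧ c) = min(0.4, 0.57) = 0.4
not b: Gödel ¬ of 0.47 = 0 (operand ≠ 0)
((a ∧ c) → not b): 0.4 > 0, so result = 0
(b → ((a ∧ c) → not b)): 0.47 > 0, so result = 0
not a: Gödel ¬ of 0.4 = 0 (operand ≠ 0)
((b → ((a ∧ c) → not b)) ∨ not a) = max(0, 0) = 0
not ((b → ((a ∧ c) → not b)) ∨ not a): Gödel ¬ of 0 = 1 (operand is 0)
not b: Gödel ¬ of 0.47 = 0 (operand ≠ 0)
(a ∨ not b) = max(0.4, 0) = 0.4
(not ((b → ((a ∧ c) → not b)) ∨ not a) → (a ∨ not b)): 1 > 0.4, so result = 0.4
not (not ((b → ((a ∧ c) → not b)) ∨ not a) → (a ∨ not b)): Gödel ¬ of 0.4 = 0 (operand ≠ 0)
not not (not ((b → ((a ∧ c) → not b)) ∨ not a) → (a ∨ not b)): Gödel ¬ of 0 = 1 (operand is 0)
(c → not not (not ((b → ((a ∧ c) → not b)) ∨ not a) → (a ∨ not b))): 0.57 ≤ 1, so result = 1
not (c → not not (not ((b → ((a ∧ c) → not b)) ∨ not a) → (a ∨ not b))): Gödel ¬ of 1 = 0 (operand ≠ 0)

0.00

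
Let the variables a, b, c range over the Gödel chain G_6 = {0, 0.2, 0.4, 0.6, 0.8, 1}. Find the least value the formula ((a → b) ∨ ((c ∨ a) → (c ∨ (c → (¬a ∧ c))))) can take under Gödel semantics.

0.20

The minimum is attained at a = 0.4, b = 0, c = 0.2:
  (a → b): 0.4 > 0, so result = 0
  (c ∨ a) = max(0.2, 0.4) = 0.4
  ¬a: Gödel ¬ of 0.4 = 0 (operand ≠ 0)
  (¬a ∧ c) = min(0, 0.2) = 0
  (c → (¬a ∧ c)): 0.2 > 0, so result = 0
  (c ∨ (c → (¬a ∧ c))) = max(0.2, 0) = 0.2
  ((c ∨ a) → (c ∨ (c → (¬a ∧ c)))): 0.4 > 0.2, so result = 0.2
  ((a → b) ∨ ((c ∨ a) → (c ∨ (c → (¬a ∧ c))))) = max(0, 0.2) = 0.2
Checking all 216 assignments confirms none give a value below 0.20.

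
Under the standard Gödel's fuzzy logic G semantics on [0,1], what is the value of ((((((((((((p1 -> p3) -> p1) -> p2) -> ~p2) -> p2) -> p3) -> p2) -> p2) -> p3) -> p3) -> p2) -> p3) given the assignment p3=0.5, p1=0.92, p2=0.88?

0.50

(p1 -> p3): 0.92 > 0.5, so result = 0.5
((p1 -> p3) -> p1): 0.5 ≤ 0.92, so result = 1
(((p1 -> p3) -> p1) -> p2): 1 > 0.88, so result = 0.88
~p2: Gödel ¬ of 0.88 = 0 (operand ≠ 0)
((((p1 -> p3) -> p1) -> p2) -> ~p2): 0.88 > 0, so result = 0
(((((p1 -> p3) -> p1) -> p2) -> ~p2) -> p2): 0 ≤ 0.88, so result = 1
((((((p1 -> p3) -> p1) -> p2) -> ~p2) -> p2) -> p3): 1 > 0.5, so result = 0.5
(((((((p1 -> p3) -> p1) -> p2) -> ~p2) -> p2) -> p3) -> p2): 0.5 ≤ 0.88, so result = 1
((((((((p1 -> p3) -> p1) -> p2) -> ~p2) -> p2) -> p3) -> p2) -> p2): 1 > 0.88, so result = 0.88
(((((((((p1 -> p3) -> p1) -> p2) -> ~p2) -> p2) -> p3) -> p2) -> p2) -> p3): 0.88 > 0.5, so result = 0.5
((((((((((p1 -> p3) -> p1) -> p2) -> ~p2) -> p2) -> p3) -> p2) -> p2) -> p3) -> p3): 0.5 ≤ 0.5, so result = 1
(((((((((((p1 -> p3) -> p1) -> p2) -> ~p2) -> p2) -> p3) -> p2) -> p2) -> p3) -> p3) -> p2): 1 > 0.88, so result = 0.88
((((((((((((p1 -> p3) -> p1) -> p2) -> ~p2) -> p2) -> p3) -> p2) -> p2) -> p3) -> p3) -> p2) -> p3): 0.88 > 0.5, so result = 0.5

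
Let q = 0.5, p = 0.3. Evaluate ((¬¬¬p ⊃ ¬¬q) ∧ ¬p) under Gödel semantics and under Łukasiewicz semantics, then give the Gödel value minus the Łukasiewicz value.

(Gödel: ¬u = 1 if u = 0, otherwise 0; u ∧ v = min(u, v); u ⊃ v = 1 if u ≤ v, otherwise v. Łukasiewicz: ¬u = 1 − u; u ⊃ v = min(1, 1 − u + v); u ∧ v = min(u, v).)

Gödel evaluation:
  ¬p: Gödel ¬ of 0.3 = 0 (operand ≠ 0)
  ¬¬p: Gödel ¬ of 0 = 1 (operand is 0)
  ¬¬¬p: Gödel ¬ of 1 = 0 (operand ≠ 0)
  ¬q: Gödel ¬ of 0.5 = 0 (operand ≠ 0)
  ¬¬q: Gödel ¬ of 0 = 1 (operand is 0)
  (¬¬¬p ⊃ ¬¬q): 0 ≤ 1, so result = 1
  ¬p: Gödel ¬ of 0.3 = 0 (operand ≠ 0)
  ((¬¬¬p ⊃ ¬¬q) ∧ ¬p) = min(1, 0) = 0
  Gödel value = 0
Łukasiewicz evaluation:
  ¬p: Łukasiewicz ¬ gives 1 − 0.3 = 0.7
  ¬¬p: Łukasiewicz ¬ gives 1 − 0.7 = 0.3
  ¬¬¬p: Łukasiewicz ¬ gives 1 − 0.3 = 0.7
  ¬q: Łukasiewicz ¬ gives 1 − 0.5 = 0.5
  ¬¬q: Łukasiewicz ¬ gives 1 − 0.5 = 0.5
  (¬¬¬p ⊃ ¬¬q): min(1, 1 − 0.7 + 0.5) = 0.8
  ¬p: Łukasiewicz ¬ gives 1 − 0.3 = 0.7
  ((¬¬¬p ⊃ ¬¬q) ∧ ¬p) = min(0.8, 0.7) = 0.7
  Łukasiewicz value = 0.7
Difference: 0 − 0.7 = -0.70

-0.70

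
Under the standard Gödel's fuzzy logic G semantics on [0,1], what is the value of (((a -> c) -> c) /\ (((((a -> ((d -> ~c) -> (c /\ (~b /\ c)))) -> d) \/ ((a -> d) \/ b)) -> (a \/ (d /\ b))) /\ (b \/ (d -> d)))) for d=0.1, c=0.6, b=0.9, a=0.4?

0.40

(a -> c): 0.4 ≤ 0.6, so result = 1
((a -> c) -> c): 1 > 0.6, so result = 0.6
~c: Gödel ¬ of 0.6 = 0 (operand ≠ 0)
(d -> ~c): 0.1 > 0, so result = 0
~b: Gödel ¬ of 0.9 = 0 (operand ≠ 0)
(~b /\ c) = min(0, 0.6) = 0
(c /\ (~b /\ c)) = min(0.6, 0) = 0
((d -> ~c) -> (c /\ (~b /\ c))): 0 ≤ 0, so result = 1
(a -> ((d -> ~c) -> (c /\ (~b /\ c)))): 0.4 ≤ 1, so result = 1
((a -> ((d -> ~c) -> (c /\ (~b /\ c)))) -> d): 1 > 0.1, so result = 0.1
(a -> d): 0.4 > 0.1, so result = 0.1
((a -> d) \/ b) = max(0.1, 0.9) = 0.9
(((a -> ((d -> ~c) -> (c /\ (~b /\ c)))) -> d) \/ ((a -> d) \/ b)) = max(0.1, 0.9) = 0.9
(d /\ b) = min(0.1, 0.9) = 0.1
(a \/ (d /\ b)) = max(0.4, 0.1) = 0.4
((((a -> ((d -> ~c) -> (c /\ (~b /\ c)))) -> d) \/ ((a -> d) \/ b)) -> (a \/ (d /\ b))): 0.9 > 0.4, so result = 0.4
(d -> d): 0.1 ≤ 0.1, so result = 1
(b \/ (d -> d)) = max(0.9, 1) = 1
(((((a -> ((d -> ~c) -> (c /\ (~b /\ c)))) -> d) \/ ((a -> d) \/ b)) -> (a \/ (d /\ b))) /\ (b \/ (d -> d))) = min(0.4, 1) = 0.4
(((a -> c) -> c) /\ (((((a -> ((d -> ~c) -> (c /\ (~b /\ c)))) -> d) \/ ((a -> d) \/ b)) -> (a \/ (d /\ b))) /\ (b \/ (d -> d)))) = min(0.6, 0.4) = 0.4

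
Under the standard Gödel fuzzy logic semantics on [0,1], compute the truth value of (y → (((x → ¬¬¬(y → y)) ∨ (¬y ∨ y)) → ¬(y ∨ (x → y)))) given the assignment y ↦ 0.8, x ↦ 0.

0.00

(y → y): 0.8 ≤ 0.8, so result = 1
¬(y → y): Gödel ¬ of 1 = 0 (operand ≠ 0)
¬¬(y → y): Gödel ¬ of 0 = 1 (operand is 0)
¬¬¬(y → y): Gödel ¬ of 1 = 0 (operand ≠ 0)
(x → ¬¬¬(y → y)): 0 ≤ 0, so result = 1
¬y: Gödel ¬ of 0.8 = 0 (operand ≠ 0)
(¬y ∨ y) = max(0, 0.8) = 0.8
((x → ¬¬¬(y → y)) ∨ (¬y ∨ y)) = max(1, 0.8) = 1
(x → y): 0 ≤ 0.8, so result = 1
(y ∨ (x → y)) = max(0.8, 1) = 1
¬(y ∨ (x → y)): Gödel ¬ of 1 = 0 (operand ≠ 0)
(((x → ¬¬¬(y → y)) ∨ (¬y ∨ y)) → ¬(y ∨ (x → y))): 1 > 0, so result = 0
(y → (((x → ¬¬¬(y → y)) ∨ (¬y ∨ y)) → ¬(y ∨ (x → y)))): 0.8 > 0, so result = 0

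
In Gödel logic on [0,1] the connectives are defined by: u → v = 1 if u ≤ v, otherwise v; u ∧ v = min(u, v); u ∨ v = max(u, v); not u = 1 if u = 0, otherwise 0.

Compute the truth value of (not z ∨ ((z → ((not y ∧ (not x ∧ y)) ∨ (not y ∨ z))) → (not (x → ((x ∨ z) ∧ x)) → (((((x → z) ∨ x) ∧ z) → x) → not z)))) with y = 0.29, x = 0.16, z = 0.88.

1.00

not z: Gödel ¬ of 0.88 = 0 (operand ≠ 0)
not y: Gödel ¬ of 0.29 = 0 (operand ≠ 0)
not x: Gödel ¬ of 0.16 = 0 (operand ≠ 0)
(not x ∧ y) = min(0, 0.29) = 0
(not y ∧ (not x ∧ y)) = min(0, 0) = 0
not y: Gödel ¬ of 0.29 = 0 (operand ≠ 0)
(not y ∨ z) = max(0, 0.88) = 0.88
((not y ∧ (not x ∧ y)) ∨ (not y ∨ z)) = max(0, 0.88) = 0.88
(z → ((not y ∧ (not x ∧ y)) ∨ (not y ∨ z))): 0.88 ≤ 0.88, so result = 1
(x ∨ z) = max(0.16, 0.88) = 0.88
((x ∨ z) ∧ x) = min(0.88, 0.16) = 0.16
(x → ((x ∨ z) ∧ x)): 0.16 ≤ 0.16, so result = 1
not (x → ((x ∨ z) ∧ x)): Gödel ¬ of 1 = 0 (operand ≠ 0)
(x → z): 0.16 ≤ 0.88, so result = 1
((x → z) ∨ x) = max(1, 0.16) = 1
(((x → z) ∨ x) ∧ z) = min(1, 0.88) = 0.88
((((x → z) ∨ x) ∧ z) → x): 0.88 > 0.16, so result = 0.16
not z: Gödel ¬ of 0.88 = 0 (operand ≠ 0)
(((((x → z) ∨ x) ∧ z) → x) → not z): 0.16 > 0, so result = 0
(not (x → ((x ∨ z) ∧ x)) → (((((x → z) ∨ x) ∧ z) → x) → not z)): 0 ≤ 0, so result = 1
((z → ((not y ∧ (not x ∧ y)) ∨ (not y ∨ z))) → (not (x → ((x ∨ z) ∧ x)) → (((((x → z) ∨ x) ∧ z) → x) → not z))): 1 ≤ 1, so result = 1
(not z ∨ ((z → ((not y ∧ (not x ∧ y)) ∨ (not y ∨ z))) → (not (x → ((x ∨ z) ∧ x)) → (((((x → z) ∨ x) ∧ z) → x) → not z)))) = max(0, 1) = 1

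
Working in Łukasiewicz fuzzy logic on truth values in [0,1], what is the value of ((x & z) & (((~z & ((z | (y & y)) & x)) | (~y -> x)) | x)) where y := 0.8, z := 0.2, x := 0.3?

0.20

(x & z) = min(0.3, 0.2) = 0.2
~z: Łukasiewicz ¬ gives 1 − 0.2 = 0.8
(y & y) = min(0.8, 0.8) = 0.8
(z | (y & y)) = max(0.2, 0.8) = 0.8
((z | (y & y)) & x) = min(0.8, 0.3) = 0.3
(~z & ((z | (y & y)) & x)) = min(0.8, 0.3) = 0.3
~y: Łukasiewicz ¬ gives 1 − 0.8 = 0.2
(~y -> x): min(1, 1 − 0.2 + 0.3) = 1
((~z & ((z | (y & y)) & x)) | (~y -> x)) = max(0.3, 1) = 1
(((~z & ((z | (y & y)) & x)) | (~y -> x)) | x) = max(1, 0.3) = 1
((x & z) & (((~z & ((z | (y & y)) & x)) | (~y -> x)) | x)) = min(0.2, 1) = 0.2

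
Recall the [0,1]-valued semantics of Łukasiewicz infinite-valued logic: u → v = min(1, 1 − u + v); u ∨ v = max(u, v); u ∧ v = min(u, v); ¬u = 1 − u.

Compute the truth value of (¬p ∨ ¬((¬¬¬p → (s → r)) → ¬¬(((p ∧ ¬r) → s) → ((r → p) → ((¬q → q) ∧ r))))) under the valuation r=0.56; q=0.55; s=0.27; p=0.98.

0.27

¬p: Łukasiewicz ¬ gives 1 − 0.98 = 0.02
¬p: Łukasiewicz ¬ gives 1 − 0.98 = 0.02
¬¬p: Łukasiewicz ¬ gives 1 − 0.02 = 0.98
¬¬¬p: Łukasiewicz ¬ gives 1 − 0.98 = 0.02
(s → r): min(1, 1 − 0.27 + 0.56) = 1
(¬¬¬p → (s → r)): min(1, 1 − 0.02 + 1) = 1
¬r: Łukasiewicz ¬ gives 1 − 0.56 = 0.44
(p ∧ ¬r) = min(0.98, 0.44) = 0.44
((p ∧ ¬r) → s): min(1, 1 − 0.44 + 0.27) = 0.83
(r → p): min(1, 1 − 0.56 + 0.98) = 1
¬q: Łukasiewicz ¬ gives 1 − 0.55 = 0.45
(¬q → q): min(1, 1 − 0.45 + 0.55) = 1
((¬q → q) ∧ r) = min(1, 0.56) = 0.56
((r → p) → ((¬q → q) ∧ r)): min(1, 1 − 1 + 0.56) = 0.56
(((p ∧ ¬r) → s) → ((r → p) → ((¬q → q) ∧ r))): min(1, 1 − 0.83 + 0.56) = 0.73
¬(((p ∧ ¬r) → s) → ((r → p) → ((¬q → q) ∧ r))): Łukasiewicz ¬ gives 1 − 0.73 = 0.27
¬¬(((p ∧ ¬r) → s) → ((r → p) → ((¬q → q) ∧ r))): Łukasiewicz ¬ gives 1 − 0.27 = 0.73
((¬¬¬p → (s → r)) → ¬¬(((p ∧ ¬r) → s) → ((r → p) → ((¬q → q) ∧ r)))): min(1, 1 − 1 + 0.73) = 0.73
¬((¬¬¬p → (s → r)) → ¬¬(((p ∧ ¬r) → s) → ((r → p) → ((¬q → q) ∧ r)))): Łukasiewicz ¬ gives 1 − 0.73 = 0.27
(¬p ∨ ¬((¬¬¬p → (s → r)) → ¬¬(((p ∧ ¬r) → s) → ((r → p) → ((¬q → q) ∧ r))))) = max(0.02, 0.27) = 0.27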